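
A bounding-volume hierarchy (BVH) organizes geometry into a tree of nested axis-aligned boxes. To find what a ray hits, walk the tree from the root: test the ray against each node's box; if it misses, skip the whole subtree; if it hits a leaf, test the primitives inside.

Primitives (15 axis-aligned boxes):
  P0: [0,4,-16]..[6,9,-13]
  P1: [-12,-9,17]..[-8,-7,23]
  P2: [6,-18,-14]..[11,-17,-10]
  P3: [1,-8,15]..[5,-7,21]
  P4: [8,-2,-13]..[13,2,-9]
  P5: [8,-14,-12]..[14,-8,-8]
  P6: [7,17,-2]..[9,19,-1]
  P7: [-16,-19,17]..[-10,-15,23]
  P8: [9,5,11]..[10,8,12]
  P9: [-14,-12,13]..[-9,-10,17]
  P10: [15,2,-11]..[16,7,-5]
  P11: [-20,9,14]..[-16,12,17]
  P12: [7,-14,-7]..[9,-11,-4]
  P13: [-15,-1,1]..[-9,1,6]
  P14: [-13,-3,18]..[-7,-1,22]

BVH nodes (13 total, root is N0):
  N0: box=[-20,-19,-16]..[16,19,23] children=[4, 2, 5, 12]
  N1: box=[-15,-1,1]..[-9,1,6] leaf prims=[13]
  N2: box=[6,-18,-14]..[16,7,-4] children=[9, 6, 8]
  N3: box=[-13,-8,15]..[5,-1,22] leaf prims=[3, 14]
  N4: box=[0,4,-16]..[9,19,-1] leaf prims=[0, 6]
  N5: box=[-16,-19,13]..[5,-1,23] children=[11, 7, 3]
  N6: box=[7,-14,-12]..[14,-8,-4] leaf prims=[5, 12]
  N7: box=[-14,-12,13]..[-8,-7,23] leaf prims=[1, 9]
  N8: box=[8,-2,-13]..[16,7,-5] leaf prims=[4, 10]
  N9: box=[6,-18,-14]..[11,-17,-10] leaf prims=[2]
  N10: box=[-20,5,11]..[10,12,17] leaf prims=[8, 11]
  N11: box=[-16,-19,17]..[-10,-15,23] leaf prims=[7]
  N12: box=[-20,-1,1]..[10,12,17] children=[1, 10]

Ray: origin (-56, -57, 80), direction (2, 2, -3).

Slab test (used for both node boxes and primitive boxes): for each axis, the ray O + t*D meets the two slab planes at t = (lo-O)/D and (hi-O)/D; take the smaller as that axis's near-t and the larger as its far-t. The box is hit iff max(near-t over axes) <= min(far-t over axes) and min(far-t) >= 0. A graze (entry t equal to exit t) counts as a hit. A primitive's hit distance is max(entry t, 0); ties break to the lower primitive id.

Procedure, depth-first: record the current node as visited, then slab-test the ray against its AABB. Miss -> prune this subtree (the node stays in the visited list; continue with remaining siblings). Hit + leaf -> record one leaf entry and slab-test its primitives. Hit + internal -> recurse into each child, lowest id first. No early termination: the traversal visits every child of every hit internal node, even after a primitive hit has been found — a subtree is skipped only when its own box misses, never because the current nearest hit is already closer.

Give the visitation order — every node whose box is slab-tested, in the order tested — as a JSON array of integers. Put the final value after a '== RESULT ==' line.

Traverse from the root:
N0 x:[18,36] y:[19,38] z:[19,32] -> hit [19,32], descend [2, 4, 5, 12]
  N2 x:[31,36] y:[39/2,32] z:[28,94/3] -> hit [31,94/3], descend [6, 8, 9]
    N6 x:[63/2,35] y:[43/2,49/2] z:[28,92/3] -> miss, prune
    N8 x:[32,36] y:[55/2,32] z:[85/3,31] -> miss, prune
    N9 x:[31,67/2] y:[39/2,20] z:[30,94/3] -> miss, prune
  N4 x:[28,65/2] y:[61/2,38] z:[27,32] -> hit [61/2,32] leaf, test {P0@t=31, P6(miss)}
  N5 x:[20,61/2] y:[19,28] z:[19,67/3] -> hit [20,67/3], descend [3, 7, 11]
    N3 x:[43/2,61/2] y:[49/2,28] z:[58/3,65/3] -> miss, prune
    N7 x:[21,24] y:[45/2,25] z:[19,67/3] -> miss, prune
    N11 x:[20,23] y:[19,21] z:[19,21] -> hit [20,21] leaf, test {P7@t=20}
  N12 x:[18,33] y:[28,69/2] z:[21,79/3] -> miss, prune

order=[0, 2, 6, 8, 9, 4, 5, 3, 7, 11, 12]  |boxes|=11  |leaves|=2  hit=P7

== RESULT ==
[0, 2, 6, 8, 9, 4, 5, 3, 7, 11, 12]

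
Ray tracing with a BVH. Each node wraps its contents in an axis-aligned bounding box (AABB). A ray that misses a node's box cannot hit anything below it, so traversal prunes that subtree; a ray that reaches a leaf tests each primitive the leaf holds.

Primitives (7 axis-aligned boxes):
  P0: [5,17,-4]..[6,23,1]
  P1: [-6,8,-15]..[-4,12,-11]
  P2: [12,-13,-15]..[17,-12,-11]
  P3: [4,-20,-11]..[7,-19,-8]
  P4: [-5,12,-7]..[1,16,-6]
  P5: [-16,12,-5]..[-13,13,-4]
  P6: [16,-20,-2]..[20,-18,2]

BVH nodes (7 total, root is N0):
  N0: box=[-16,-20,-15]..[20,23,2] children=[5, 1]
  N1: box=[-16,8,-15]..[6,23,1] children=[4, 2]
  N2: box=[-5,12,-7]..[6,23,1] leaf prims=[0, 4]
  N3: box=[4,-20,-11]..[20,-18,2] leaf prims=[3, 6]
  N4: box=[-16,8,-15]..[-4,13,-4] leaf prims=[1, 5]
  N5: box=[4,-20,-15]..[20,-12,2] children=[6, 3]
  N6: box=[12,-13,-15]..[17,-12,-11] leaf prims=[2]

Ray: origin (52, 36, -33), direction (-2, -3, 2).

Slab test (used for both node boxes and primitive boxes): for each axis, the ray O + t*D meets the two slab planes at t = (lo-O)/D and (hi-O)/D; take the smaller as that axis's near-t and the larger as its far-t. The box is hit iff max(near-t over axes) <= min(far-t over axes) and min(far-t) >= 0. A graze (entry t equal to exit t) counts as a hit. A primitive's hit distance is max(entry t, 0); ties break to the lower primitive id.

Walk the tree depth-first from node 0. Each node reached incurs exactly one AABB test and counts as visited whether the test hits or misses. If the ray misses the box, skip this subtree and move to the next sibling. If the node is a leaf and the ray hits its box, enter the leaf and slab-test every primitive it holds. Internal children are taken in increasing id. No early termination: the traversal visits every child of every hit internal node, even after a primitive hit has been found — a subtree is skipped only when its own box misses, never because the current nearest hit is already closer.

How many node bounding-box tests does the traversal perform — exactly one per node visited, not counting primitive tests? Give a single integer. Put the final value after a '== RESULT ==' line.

Traverse from the root:
N0 x:[16,34] y:[13/3,56/3] z:[9,35/2] -> hit [16,35/2], descend [1, 5]
  N1 x:[23,34] y:[13/3,28/3] z:[9,17] -> miss, prune
  N5 x:[16,24] y:[16,56/3] z:[9,35/2] -> hit [16,35/2], descend [3, 6]
    N3 x:[16,24] y:[18,56/3] z:[11,35/2] -> miss, prune
    N6 x:[35/2,20] y:[16,49/3] z:[9,11] -> miss, prune

5 AABB tests over nodes [0, 1, 5, 3, 6]; 0 leaves entered; closest miss.

== RESULT ==
5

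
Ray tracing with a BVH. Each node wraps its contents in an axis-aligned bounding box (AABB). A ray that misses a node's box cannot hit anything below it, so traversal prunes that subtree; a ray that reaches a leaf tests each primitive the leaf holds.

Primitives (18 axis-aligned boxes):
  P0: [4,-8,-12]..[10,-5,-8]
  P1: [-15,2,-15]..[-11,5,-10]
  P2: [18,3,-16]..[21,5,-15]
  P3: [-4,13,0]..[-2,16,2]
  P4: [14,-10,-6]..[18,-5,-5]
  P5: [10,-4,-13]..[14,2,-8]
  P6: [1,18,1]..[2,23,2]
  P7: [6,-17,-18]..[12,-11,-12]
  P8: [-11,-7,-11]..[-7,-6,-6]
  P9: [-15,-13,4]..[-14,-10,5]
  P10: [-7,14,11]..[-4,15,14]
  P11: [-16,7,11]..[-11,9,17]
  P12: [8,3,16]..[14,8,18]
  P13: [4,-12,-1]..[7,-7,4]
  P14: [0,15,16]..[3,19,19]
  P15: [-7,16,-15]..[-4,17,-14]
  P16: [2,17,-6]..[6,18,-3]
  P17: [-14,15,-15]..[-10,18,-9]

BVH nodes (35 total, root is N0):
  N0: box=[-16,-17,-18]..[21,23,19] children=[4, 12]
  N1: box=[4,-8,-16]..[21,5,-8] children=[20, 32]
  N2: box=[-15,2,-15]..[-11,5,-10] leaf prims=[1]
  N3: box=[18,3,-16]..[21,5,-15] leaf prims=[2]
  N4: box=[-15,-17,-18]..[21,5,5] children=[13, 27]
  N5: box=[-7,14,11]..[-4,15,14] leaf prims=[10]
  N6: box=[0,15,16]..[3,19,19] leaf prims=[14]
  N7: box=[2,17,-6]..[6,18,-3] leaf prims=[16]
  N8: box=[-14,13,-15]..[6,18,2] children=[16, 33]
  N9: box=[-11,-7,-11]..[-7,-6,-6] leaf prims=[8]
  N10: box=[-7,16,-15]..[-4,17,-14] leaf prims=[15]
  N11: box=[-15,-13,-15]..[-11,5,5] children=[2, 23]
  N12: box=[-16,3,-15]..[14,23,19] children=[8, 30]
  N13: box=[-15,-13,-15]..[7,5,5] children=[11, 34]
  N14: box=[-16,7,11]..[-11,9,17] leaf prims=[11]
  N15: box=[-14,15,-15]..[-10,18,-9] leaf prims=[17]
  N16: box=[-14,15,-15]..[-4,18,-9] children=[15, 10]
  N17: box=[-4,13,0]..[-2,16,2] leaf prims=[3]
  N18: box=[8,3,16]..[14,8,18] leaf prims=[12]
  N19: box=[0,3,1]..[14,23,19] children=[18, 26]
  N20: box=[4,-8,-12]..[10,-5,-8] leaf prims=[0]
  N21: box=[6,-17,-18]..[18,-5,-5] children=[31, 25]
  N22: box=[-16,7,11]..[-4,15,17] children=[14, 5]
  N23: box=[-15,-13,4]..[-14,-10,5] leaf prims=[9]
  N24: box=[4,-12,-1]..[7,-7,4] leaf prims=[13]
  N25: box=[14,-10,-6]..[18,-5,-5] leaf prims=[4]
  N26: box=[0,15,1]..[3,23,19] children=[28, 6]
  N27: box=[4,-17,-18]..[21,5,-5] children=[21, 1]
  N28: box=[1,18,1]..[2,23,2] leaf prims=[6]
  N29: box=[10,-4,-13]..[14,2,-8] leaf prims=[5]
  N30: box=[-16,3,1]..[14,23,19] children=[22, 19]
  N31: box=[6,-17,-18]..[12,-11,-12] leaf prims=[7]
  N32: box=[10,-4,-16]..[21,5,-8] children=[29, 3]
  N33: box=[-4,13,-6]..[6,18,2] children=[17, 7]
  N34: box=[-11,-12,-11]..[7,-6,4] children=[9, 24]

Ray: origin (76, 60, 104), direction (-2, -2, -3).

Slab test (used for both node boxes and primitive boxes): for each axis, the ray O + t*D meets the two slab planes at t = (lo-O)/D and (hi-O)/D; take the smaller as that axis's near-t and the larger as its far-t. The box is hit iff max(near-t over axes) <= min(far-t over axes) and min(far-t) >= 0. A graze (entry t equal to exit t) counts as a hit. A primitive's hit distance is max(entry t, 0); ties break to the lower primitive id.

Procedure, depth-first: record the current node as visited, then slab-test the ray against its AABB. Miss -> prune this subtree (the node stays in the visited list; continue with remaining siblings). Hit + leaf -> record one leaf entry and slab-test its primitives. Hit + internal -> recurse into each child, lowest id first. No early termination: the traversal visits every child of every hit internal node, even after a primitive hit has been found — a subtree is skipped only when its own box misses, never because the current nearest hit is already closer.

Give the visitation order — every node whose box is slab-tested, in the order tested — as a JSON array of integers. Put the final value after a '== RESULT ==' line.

Trace the traversal:
N0 x:[55/2,46] y:[37/2,77/2] z:[85/3,122/3] -> hit [85/3,77/2], descend [4, 12]
  N4 x:[55/2,91/2] y:[55/2,77/2] z:[33,122/3] -> hit [33,77/2], descend [13, 27]
    N13 x:[69/2,91/2] y:[55/2,73/2] z:[33,119/3] -> hit [69/2,73/2], descend [11, 34]
      N11 x:[87/2,91/2] y:[55/2,73/2] z:[33,119/3] -> miss, prune
      N34 x:[69/2,87/2] y:[33,36] z:[100/3,115/3] -> hit [69/2,36], descend [9, 24]
        N9 x:[83/2,87/2] y:[33,67/2] z:[110/3,115/3] -> miss, prune
        N24 x:[69/2,36] y:[67/2,36] z:[100/3,35] -> hit [69/2,35] leaf, test {P13@t=69/2}
    N27 x:[55/2,36] y:[55/2,77/2] z:[109/3,122/3] -> miss, prune
  N12 x:[31,46] y:[37/2,57/2] z:[85/3,119/3] -> miss, prune

Summary -> nodes [0, 4, 13, 11, 34, 9, 24, 27, 12]; box-tests=9; leaf-entries=1; first=P13

== RESULT ==
[0, 4, 13, 11, 34, 9, 24, 27, 12]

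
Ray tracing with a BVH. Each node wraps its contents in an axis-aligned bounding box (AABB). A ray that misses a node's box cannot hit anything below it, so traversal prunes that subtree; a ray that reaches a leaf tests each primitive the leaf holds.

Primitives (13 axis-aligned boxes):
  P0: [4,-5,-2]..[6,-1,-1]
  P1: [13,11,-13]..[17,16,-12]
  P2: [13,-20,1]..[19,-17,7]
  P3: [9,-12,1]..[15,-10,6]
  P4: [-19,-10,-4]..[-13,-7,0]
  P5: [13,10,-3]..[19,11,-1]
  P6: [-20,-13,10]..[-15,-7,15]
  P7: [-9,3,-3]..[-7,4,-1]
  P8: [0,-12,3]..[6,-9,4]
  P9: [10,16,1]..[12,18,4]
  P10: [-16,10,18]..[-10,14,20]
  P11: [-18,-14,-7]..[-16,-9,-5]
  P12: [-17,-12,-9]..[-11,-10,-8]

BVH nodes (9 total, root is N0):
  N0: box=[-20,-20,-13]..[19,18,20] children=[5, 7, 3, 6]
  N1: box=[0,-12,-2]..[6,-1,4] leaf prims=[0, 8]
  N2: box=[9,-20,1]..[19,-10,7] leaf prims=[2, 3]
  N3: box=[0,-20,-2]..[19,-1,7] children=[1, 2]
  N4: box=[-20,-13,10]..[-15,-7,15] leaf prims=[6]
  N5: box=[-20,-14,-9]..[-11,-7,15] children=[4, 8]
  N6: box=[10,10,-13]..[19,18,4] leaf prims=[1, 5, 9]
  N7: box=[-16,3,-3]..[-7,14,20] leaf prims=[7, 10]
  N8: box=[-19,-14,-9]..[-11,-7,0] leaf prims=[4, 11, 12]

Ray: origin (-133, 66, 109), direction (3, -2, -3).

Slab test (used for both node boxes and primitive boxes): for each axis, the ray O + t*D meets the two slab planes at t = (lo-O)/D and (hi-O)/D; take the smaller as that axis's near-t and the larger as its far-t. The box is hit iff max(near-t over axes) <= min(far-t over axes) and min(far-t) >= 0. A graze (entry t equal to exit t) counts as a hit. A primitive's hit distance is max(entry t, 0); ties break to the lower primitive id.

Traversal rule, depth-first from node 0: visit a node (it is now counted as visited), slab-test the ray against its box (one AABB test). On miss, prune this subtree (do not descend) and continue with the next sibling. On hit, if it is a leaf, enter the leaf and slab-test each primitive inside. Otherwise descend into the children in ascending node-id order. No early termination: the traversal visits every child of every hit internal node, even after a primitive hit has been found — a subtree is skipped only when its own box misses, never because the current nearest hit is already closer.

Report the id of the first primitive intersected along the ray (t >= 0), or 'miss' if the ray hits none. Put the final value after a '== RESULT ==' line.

Walk:
N0 x:[113/3,152/3] y:[24,43] z:[89/3,122/3] -> hit [113/3,122/3], descend [3, 5, 6, 7]
  N3 x:[133/3,152/3] y:[67/2,43] z:[34,37] -> miss, prune
  N5 x:[113/3,122/3] y:[73/2,40] z:[94/3,118/3] -> hit [113/3,118/3], descend [4, 8]
    N4 x:[113/3,118/3] y:[73/2,79/2] z:[94/3,33] -> miss, prune
    N8 x:[38,122/3] y:[73/2,40] z:[109/3,118/3] -> hit [38,118/3] leaf, test {P4(miss), P11@t=115/3, P12@t=39}
  N6 x:[143/3,152/3] y:[24,28] z:[35,122/3] -> miss, prune
  N7 x:[39,42] y:[26,63/2] z:[89/3,112/3] -> miss, prune

Visited [0, 3, 5, 4, 8, 6, 7]. Tests: 7 box, 1 leaf. Nearest: P11.

== RESULT ==
11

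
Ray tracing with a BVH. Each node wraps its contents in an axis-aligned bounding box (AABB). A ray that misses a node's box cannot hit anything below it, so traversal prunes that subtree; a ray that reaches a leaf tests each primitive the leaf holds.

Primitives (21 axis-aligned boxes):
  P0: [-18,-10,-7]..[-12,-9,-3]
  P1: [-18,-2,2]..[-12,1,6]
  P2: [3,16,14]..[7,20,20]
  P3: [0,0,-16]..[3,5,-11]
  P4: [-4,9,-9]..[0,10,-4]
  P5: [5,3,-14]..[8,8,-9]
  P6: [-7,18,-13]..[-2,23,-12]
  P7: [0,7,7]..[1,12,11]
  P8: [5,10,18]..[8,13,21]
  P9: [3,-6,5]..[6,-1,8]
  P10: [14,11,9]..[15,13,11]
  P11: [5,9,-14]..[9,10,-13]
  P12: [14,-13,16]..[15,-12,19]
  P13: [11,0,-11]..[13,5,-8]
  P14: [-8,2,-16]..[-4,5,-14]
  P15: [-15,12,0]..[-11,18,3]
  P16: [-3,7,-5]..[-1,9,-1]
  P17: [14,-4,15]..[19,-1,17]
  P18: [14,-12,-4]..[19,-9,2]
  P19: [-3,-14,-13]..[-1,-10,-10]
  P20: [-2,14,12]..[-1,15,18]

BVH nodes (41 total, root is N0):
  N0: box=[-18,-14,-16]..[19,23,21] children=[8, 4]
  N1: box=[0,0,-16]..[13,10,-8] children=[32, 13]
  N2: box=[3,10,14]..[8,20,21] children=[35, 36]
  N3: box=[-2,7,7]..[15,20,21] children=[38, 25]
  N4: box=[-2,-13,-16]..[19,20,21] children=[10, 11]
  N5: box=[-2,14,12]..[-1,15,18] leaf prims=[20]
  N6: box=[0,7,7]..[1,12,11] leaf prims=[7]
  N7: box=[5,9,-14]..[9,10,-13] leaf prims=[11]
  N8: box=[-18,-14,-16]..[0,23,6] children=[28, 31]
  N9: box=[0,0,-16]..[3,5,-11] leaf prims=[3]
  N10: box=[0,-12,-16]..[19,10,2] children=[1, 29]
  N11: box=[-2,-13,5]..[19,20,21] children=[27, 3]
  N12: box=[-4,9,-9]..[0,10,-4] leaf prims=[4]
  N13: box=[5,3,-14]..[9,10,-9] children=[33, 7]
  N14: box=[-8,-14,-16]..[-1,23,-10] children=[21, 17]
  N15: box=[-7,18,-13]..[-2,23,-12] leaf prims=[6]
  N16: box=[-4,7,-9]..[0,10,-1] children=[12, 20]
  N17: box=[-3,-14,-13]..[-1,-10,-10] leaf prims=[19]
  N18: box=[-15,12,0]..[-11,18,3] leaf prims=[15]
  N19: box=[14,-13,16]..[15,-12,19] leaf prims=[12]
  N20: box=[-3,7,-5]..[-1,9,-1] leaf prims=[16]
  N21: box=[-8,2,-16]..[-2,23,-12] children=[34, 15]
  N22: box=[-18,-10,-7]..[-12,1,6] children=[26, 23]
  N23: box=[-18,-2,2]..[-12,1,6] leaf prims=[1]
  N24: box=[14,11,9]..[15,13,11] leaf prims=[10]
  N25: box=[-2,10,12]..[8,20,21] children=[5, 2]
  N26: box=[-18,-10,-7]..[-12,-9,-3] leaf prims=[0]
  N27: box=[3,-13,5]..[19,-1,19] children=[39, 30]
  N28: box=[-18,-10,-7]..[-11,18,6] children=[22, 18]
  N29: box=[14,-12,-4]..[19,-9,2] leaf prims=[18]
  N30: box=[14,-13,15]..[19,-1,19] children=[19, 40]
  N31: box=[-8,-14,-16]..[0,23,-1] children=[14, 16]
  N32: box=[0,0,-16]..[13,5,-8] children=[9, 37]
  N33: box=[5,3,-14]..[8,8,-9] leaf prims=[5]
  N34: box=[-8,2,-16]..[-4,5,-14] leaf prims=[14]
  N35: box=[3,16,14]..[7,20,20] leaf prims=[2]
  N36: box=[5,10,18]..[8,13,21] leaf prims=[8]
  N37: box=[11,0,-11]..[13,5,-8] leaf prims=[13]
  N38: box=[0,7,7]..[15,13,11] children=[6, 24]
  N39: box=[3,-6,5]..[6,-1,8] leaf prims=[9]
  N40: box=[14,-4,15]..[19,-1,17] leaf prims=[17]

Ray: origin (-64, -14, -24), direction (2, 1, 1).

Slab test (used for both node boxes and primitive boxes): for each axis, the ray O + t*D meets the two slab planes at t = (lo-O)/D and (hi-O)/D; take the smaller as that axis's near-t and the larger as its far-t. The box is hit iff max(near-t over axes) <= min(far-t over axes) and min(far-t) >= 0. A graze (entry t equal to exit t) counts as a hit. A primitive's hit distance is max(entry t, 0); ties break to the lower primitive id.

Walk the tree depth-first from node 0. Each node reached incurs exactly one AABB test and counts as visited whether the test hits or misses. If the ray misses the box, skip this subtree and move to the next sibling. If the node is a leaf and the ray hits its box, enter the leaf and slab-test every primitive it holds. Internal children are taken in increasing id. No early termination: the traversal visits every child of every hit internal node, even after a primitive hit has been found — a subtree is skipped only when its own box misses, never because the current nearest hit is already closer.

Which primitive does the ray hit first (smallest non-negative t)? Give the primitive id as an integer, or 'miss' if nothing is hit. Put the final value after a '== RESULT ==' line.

Trace the traversal:
N0 x:[23,83/2] y:[0,37] z:[8,45] -> hit [23,37], descend [4, 8]
  N4 x:[31,83/2] y:[1,34] z:[8,45] -> hit [31,34], descend [10, 11]
    N10 x:[32,83/2] y:[2,24] z:[8,26] -> miss, prune
    N11 x:[31,83/2] y:[1,34] z:[29,45] -> hit [31,34], descend [3, 27]
      N3 x:[31,79/2] y:[21,34] z:[31,45] -> hit [31,34], descend [25, 38]
        N25 x:[31,36] y:[24,34] z:[36,45] -> miss, prune
        N38 x:[32,79/2] y:[21,27] z:[31,35] -> miss, prune
      N27 x:[67/2,83/2] y:[1,13] z:[29,43] -> miss, prune
  N8 x:[23,32] y:[0,37] z:[8,30] -> hit [23,30], descend [28, 31]
    N28 x:[23,53/2] y:[4,32] z:[17,30] -> hit [23,53/2], descend [18, 22]
      N18 x:[49/2,53/2] y:[26,32] z:[24,27] -> hit [26,53/2] leaf, test {P15@t=26}
      N22 x:[23,26] y:[4,15] z:[17,30] -> miss, prune
    N31 x:[28,32] y:[0,37] z:[8,23] -> miss, prune

Summary -> nodes [0, 4, 10, 11, 3, 25, 38, 27, 8, 28, 18, 22, 31]; box-tests=13; leaf-entries=1; first=P15

== RESULT ==
15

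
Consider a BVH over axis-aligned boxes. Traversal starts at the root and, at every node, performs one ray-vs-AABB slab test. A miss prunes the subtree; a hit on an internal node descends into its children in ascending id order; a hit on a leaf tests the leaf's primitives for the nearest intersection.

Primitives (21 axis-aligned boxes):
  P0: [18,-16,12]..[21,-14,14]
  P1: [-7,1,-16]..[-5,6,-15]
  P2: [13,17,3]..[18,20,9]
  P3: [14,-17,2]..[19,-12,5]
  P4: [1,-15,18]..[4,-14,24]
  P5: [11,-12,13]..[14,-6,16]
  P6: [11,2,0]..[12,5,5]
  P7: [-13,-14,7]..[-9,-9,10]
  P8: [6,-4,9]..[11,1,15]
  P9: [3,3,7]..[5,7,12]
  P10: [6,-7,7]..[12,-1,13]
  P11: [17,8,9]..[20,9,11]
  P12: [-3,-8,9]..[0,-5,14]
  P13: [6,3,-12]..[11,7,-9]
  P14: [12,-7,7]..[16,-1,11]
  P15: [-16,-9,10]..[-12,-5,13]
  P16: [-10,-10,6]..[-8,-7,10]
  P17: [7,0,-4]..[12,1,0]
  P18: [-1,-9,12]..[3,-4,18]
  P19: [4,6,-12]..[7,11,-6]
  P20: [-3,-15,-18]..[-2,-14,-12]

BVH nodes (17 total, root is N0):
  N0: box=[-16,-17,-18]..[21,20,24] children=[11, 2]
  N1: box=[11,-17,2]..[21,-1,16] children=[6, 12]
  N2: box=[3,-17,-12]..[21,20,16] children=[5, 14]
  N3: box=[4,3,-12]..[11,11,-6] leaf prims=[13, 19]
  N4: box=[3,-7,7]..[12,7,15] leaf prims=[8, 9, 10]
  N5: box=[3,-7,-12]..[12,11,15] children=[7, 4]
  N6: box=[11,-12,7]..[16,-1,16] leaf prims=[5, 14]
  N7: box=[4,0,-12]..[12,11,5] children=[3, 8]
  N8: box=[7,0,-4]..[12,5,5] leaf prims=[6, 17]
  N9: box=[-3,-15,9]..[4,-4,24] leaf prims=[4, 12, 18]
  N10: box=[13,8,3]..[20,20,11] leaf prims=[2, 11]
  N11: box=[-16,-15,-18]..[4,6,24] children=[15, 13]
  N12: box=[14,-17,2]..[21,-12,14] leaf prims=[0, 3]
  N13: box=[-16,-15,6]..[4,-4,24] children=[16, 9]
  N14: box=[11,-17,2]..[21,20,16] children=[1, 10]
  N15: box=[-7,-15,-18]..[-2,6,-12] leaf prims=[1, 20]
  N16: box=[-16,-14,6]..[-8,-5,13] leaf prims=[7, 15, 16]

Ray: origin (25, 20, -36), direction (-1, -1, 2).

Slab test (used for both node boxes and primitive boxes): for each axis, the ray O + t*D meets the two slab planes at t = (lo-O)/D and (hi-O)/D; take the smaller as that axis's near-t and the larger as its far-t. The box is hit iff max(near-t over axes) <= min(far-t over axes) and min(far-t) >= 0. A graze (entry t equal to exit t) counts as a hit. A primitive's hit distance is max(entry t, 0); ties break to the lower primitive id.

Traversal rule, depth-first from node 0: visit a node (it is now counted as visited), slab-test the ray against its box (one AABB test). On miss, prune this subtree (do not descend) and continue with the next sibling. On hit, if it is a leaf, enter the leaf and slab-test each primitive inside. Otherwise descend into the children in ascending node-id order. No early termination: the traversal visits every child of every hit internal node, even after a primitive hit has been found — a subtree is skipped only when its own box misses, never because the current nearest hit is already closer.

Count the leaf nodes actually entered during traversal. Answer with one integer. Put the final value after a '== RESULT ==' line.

Walk:
N0 x:[4,41] y:[0,37] z:[9,30] -> hit [9,30], descend [2, 11]
  N2 x:[4,22] y:[0,37] z:[12,26] -> hit [12,22], descend [5, 14]
    N5 x:[13,22] y:[9,27] z:[12,51/2] -> hit [13,22], descend [4, 7]
      N4 x:[13,22] y:[13,27] z:[43/2,51/2] -> hit [43/2,22] leaf, test {P8(miss), P9(miss), P10(miss)}
      N7 x:[13,21] y:[9,20] z:[12,41/2] -> hit [13,20], descend [3, 8]
        N3 x:[14,21] y:[9,17] z:[12,15] -> hit [14,15] leaf, test {P13(miss), P19(miss)}
        N8 x:[13,18] y:[15,20] z:[16,41/2] -> hit [16,18] leaf, test {P6(miss), P17(miss)}
    N14 x:[4,14] y:[0,37] z:[19,26] -> miss, prune
  N11 x:[21,41] y:[14,35] z:[9,30] -> hit [21,30], descend [13, 15]
    N13 x:[21,41] y:[24,35] z:[21,30] -> hit [24,30], descend [9, 16]
      N9 x:[21,28] y:[24,35] z:[45/2,30] -> hit [24,28] leaf, test {P4(miss), P12@t=25, P18@t=24}
      N16 x:[33,41] y:[25,34] z:[21,49/2] -> miss, prune
    N15 x:[27,32] y:[14,35] z:[9,12] -> miss, prune

Visited [0, 2, 5, 4, 7, 3, 8, 14, 11, 13, 9, 16, 15]. Tests: 13 box, 4 leaf. Nearest: P18.

== RESULT ==
4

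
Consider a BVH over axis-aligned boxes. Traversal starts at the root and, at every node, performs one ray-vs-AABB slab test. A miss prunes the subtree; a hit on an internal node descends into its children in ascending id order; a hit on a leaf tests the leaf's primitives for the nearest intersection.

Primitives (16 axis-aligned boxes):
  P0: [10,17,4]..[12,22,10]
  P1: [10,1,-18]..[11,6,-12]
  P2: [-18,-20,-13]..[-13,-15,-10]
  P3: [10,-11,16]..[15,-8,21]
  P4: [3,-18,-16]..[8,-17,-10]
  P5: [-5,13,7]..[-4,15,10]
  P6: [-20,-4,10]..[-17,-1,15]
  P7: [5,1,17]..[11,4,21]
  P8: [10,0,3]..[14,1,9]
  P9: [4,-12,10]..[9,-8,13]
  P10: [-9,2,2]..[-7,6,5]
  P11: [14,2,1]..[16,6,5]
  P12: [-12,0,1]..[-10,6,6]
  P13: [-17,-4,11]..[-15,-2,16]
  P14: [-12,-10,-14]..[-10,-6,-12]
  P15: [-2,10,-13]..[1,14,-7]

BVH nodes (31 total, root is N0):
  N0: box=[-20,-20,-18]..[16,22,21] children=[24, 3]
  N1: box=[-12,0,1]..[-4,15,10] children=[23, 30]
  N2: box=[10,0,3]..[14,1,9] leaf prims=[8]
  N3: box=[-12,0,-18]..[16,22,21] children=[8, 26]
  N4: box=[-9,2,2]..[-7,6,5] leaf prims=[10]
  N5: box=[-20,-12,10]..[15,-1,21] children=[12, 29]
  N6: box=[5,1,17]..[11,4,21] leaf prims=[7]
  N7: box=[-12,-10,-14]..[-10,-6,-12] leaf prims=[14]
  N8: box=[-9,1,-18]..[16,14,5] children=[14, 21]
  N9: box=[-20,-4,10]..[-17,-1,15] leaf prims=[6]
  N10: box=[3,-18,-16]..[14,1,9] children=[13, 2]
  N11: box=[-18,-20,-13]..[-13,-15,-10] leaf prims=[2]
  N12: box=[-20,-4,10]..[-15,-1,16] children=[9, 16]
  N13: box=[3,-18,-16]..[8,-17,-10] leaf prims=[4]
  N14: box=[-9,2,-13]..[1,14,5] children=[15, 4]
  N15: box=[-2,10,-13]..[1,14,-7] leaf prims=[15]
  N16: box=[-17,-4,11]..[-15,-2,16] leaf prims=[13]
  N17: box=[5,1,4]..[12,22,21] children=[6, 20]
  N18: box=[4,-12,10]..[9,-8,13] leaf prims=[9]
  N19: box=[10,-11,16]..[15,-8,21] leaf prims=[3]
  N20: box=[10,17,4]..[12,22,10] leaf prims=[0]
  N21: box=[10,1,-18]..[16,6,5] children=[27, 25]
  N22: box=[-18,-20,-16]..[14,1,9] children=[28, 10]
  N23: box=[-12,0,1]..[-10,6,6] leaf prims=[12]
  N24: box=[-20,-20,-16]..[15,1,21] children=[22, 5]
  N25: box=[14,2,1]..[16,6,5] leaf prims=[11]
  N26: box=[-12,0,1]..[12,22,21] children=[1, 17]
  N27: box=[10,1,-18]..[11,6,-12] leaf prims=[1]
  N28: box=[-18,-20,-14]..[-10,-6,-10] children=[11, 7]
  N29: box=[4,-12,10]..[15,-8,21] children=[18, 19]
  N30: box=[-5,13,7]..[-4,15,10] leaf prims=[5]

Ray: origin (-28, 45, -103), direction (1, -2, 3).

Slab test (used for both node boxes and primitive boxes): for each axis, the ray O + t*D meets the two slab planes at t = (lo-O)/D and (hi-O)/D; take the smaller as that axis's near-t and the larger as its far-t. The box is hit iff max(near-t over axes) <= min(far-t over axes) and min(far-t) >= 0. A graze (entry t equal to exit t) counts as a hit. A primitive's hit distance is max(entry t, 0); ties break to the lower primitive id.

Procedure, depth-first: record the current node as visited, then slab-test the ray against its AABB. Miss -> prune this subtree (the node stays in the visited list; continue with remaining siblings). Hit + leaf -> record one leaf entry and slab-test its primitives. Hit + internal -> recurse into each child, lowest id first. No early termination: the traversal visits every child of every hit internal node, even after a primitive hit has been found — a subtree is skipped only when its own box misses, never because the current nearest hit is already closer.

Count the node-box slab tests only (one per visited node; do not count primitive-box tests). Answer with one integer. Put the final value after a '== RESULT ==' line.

Trace the traversal:
N0 x:[8,44] y:[23/2,65/2] z:[85/3,124/3] -> hit [85/3,65/2], descend [3, 24]
  N3 x:[16,44] y:[23/2,45/2] z:[85/3,124/3] -> miss, prune
  N24 x:[8,43] y:[22,65/2] z:[29,124/3] -> hit [29,65/2], descend [5, 22]
    N5 x:[8,43] y:[23,57/2] z:[113/3,124/3] -> miss, prune
    N22 x:[10,42] y:[22,65/2] z:[29,112/3] -> hit [29,65/2], descend [10, 28]
      N10 x:[31,42] y:[22,63/2] z:[29,112/3] -> hit [31,63/2], descend [2, 13]
        N2 x:[38,42] y:[22,45/2] z:[106/3,112/3] -> miss, prune
        N13 x:[31,36] y:[31,63/2] z:[29,31] -> hit [31,31] leaf, test {P4@t=31}
      N28 x:[10,18] y:[51/2,65/2] z:[89/3,31] -> miss, prune

order=[0, 3, 24, 5, 22, 10, 2, 13, 28]  |boxes|=9  |leaves|=1  hit=P4

== RESULT ==
9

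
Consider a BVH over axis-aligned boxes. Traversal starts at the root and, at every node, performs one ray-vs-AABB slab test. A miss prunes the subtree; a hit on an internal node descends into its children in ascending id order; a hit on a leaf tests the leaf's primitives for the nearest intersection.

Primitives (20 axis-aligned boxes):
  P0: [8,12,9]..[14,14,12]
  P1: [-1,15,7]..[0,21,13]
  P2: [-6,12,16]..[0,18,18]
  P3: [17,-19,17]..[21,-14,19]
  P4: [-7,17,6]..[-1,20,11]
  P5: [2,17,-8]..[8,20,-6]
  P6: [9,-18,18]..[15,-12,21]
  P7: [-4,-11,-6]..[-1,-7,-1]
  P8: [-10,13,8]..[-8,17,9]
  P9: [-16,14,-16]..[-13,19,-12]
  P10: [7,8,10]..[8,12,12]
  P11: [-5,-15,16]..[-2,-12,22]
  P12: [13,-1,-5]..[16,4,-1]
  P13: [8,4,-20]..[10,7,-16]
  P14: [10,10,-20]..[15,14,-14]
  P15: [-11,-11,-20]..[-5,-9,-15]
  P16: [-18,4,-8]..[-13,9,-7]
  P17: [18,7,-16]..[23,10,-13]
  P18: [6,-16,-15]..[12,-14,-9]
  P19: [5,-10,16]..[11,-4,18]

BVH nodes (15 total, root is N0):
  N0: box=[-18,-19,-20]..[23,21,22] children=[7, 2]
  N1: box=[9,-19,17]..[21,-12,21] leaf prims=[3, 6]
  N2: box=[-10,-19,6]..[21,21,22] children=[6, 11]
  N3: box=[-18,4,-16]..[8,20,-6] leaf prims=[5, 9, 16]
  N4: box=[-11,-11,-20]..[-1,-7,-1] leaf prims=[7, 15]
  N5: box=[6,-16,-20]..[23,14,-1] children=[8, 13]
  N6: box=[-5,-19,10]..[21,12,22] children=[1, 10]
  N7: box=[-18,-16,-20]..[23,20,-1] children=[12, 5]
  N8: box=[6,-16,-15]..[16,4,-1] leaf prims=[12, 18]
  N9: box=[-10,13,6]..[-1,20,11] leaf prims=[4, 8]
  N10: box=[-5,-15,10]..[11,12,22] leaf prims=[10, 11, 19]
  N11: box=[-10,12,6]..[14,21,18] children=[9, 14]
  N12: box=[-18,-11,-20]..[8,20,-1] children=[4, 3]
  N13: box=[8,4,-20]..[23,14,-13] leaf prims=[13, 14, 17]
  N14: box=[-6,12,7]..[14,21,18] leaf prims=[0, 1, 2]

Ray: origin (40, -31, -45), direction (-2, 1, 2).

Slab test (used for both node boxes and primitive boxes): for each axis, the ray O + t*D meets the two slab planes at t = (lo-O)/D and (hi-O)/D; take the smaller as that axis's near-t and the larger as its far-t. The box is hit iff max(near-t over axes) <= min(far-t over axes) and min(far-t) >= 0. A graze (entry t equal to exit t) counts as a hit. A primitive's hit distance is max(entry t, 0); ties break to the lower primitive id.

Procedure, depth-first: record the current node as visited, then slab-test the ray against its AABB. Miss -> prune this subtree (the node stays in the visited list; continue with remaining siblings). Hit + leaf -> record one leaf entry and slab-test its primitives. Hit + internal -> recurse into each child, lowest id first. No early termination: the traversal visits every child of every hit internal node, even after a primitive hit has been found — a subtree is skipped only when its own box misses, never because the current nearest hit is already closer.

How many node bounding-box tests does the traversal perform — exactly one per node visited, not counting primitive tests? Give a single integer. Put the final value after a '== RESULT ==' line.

Traverse from the root:
N0 x:[17/2,29] y:[12,52] z:[25/2,67/2] -> hit [25/2,29], descend [2, 7]
  N2 x:[19/2,25] y:[12,52] z:[51/2,67/2] -> miss, prune
  N7 x:[17/2,29] y:[15,51] z:[25/2,22] -> hit [15,22], descend [5, 12]
    N5 x:[17/2,17] y:[15,45] z:[25/2,22] -> hit [15,17], descend [8, 13]
      N8 x:[12,17] y:[15,35] z:[15,22] -> hit [15,17] leaf, test {P12(miss), P18@t=15}
      N13 x:[17/2,16] y:[35,45] z:[25/2,16] -> miss, prune
    N12 x:[16,29] y:[20,51] z:[25/2,22] -> hit [20,22], descend [3, 4]
      N3 x:[16,29] y:[35,51] z:[29/2,39/2] -> miss, prune
      N4 x:[41/2,51/2] y:[20,24] z:[25/2,22] -> hit [41/2,22] leaf, test {P7@t=41/2, P15(miss)}

order=[0, 2, 7, 5, 8, 13, 12, 3, 4]  |boxes|=9  |leaves|=2  hit=P18

== RESULT ==
9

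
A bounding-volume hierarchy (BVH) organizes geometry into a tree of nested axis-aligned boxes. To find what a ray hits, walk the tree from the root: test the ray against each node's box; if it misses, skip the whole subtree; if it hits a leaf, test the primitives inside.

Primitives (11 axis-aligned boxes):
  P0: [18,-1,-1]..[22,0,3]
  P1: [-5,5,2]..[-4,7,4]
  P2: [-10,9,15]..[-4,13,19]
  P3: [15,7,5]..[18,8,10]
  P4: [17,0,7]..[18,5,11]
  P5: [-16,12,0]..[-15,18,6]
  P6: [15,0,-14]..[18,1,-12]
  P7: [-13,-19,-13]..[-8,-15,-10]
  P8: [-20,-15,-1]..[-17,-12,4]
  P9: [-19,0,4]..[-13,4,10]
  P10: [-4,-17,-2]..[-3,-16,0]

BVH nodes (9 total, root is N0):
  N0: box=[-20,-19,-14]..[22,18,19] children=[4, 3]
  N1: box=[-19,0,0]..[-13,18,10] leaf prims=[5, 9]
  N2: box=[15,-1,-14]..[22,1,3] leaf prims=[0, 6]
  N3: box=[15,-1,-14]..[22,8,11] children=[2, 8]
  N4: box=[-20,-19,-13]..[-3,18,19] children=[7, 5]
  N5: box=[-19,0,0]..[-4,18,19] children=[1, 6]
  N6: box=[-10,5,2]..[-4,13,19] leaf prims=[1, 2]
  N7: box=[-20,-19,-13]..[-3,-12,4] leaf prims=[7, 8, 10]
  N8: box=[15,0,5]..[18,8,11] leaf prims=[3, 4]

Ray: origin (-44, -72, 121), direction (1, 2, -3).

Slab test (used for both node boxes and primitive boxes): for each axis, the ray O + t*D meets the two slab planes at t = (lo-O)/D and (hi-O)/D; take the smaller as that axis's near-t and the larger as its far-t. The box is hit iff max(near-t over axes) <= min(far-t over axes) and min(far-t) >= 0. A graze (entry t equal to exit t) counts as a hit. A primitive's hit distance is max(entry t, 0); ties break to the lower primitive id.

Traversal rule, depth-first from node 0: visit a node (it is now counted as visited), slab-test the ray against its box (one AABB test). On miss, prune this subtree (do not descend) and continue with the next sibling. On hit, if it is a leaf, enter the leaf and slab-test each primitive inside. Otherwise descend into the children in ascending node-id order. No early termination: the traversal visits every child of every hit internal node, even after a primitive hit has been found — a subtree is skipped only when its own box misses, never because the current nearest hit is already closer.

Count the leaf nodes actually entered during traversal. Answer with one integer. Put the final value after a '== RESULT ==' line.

Traverse from the root:
N0 x:[24,66] y:[53/2,45] z:[34,45] -> hit [34,45], descend [3, 4]
  N3 x:[59,66] y:[71/2,40] z:[110/3,45] -> miss, prune
  N4 x:[24,41] y:[53/2,45] z:[34,134/3] -> hit [34,41], descend [5, 7]
    N5 x:[25,40] y:[36,45] z:[34,121/3] -> hit [36,40], descend [1, 6]
      N1 x:[25,31] y:[36,45] z:[37,121/3] -> miss, prune
      N6 x:[34,40] y:[77/2,85/2] z:[34,119/3] -> hit [77/2,119/3] leaf, test {P1@t=39, P2(miss)}
    N7 x:[24,41] y:[53/2,30] z:[39,134/3] -> miss, prune

Summary -> nodes [0, 3, 4, 5, 1, 6, 7]; box-tests=7; leaf-entries=1; first=P1

== RESULT ==
1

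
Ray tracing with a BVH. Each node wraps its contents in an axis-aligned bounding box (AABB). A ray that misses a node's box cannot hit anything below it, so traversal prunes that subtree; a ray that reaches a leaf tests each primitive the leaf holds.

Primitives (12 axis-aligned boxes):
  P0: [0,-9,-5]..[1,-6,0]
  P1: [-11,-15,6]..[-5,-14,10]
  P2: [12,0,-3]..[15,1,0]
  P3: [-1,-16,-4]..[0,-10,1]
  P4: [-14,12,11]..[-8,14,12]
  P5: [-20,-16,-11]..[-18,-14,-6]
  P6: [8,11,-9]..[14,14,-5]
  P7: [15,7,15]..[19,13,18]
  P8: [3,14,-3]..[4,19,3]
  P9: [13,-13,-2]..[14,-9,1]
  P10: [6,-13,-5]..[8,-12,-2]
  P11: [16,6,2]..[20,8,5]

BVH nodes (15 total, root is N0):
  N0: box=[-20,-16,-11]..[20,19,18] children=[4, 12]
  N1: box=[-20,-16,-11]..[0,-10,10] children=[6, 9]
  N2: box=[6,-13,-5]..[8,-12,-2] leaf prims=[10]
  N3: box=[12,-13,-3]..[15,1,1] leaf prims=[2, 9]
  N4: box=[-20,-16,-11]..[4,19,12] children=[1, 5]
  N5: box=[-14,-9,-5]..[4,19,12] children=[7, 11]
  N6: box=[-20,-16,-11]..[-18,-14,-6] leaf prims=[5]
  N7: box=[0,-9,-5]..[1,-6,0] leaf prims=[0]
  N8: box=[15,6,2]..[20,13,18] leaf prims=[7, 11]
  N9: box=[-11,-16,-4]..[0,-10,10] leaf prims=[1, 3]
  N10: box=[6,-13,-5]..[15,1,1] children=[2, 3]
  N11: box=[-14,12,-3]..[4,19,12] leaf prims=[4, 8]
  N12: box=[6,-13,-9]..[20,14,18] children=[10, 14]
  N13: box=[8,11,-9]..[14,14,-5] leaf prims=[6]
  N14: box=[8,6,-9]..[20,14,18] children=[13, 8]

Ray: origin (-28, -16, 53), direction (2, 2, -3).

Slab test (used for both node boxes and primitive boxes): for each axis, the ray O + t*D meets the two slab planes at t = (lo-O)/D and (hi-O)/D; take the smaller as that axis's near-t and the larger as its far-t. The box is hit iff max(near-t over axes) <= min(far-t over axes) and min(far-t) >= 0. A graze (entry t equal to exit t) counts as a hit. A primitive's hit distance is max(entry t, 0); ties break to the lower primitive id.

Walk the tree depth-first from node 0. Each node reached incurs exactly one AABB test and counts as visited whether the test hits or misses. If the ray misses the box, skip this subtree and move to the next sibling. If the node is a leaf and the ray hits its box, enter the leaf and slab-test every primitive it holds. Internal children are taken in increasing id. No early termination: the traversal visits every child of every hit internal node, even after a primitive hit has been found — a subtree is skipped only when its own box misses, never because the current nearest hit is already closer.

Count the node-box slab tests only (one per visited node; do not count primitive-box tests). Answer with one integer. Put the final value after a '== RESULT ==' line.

Trace the traversal:
N0 x:[4,24] y:[0,35/2] z:[35/3,64/3] -> hit [35/3,35/2], descend [4, 12]
  N4 x:[4,16] y:[0,35/2] z:[41/3,64/3] -> hit [41/3,16], descend [1, 5]
    N1 x:[4,14] y:[0,3] z:[43/3,64/3] -> miss, prune
    N5 x:[7,16] y:[7/2,35/2] z:[41/3,58/3] -> hit [41/3,16], descend [7, 11]
      N7 x:[14,29/2] y:[7/2,5] z:[53/3,58/3] -> miss, prune
      N11 x:[7,16] y:[14,35/2] z:[41/3,56/3] -> hit [14,16] leaf, test {P4(miss), P8(miss)}
  N12 x:[17,24] y:[3/2,15] z:[35/3,62/3] -> miss, prune

Visited [0, 4, 1, 5, 7, 11, 12]. Tests: 7 box, 1 leaf. Nearest: miss.

== RESULT ==
7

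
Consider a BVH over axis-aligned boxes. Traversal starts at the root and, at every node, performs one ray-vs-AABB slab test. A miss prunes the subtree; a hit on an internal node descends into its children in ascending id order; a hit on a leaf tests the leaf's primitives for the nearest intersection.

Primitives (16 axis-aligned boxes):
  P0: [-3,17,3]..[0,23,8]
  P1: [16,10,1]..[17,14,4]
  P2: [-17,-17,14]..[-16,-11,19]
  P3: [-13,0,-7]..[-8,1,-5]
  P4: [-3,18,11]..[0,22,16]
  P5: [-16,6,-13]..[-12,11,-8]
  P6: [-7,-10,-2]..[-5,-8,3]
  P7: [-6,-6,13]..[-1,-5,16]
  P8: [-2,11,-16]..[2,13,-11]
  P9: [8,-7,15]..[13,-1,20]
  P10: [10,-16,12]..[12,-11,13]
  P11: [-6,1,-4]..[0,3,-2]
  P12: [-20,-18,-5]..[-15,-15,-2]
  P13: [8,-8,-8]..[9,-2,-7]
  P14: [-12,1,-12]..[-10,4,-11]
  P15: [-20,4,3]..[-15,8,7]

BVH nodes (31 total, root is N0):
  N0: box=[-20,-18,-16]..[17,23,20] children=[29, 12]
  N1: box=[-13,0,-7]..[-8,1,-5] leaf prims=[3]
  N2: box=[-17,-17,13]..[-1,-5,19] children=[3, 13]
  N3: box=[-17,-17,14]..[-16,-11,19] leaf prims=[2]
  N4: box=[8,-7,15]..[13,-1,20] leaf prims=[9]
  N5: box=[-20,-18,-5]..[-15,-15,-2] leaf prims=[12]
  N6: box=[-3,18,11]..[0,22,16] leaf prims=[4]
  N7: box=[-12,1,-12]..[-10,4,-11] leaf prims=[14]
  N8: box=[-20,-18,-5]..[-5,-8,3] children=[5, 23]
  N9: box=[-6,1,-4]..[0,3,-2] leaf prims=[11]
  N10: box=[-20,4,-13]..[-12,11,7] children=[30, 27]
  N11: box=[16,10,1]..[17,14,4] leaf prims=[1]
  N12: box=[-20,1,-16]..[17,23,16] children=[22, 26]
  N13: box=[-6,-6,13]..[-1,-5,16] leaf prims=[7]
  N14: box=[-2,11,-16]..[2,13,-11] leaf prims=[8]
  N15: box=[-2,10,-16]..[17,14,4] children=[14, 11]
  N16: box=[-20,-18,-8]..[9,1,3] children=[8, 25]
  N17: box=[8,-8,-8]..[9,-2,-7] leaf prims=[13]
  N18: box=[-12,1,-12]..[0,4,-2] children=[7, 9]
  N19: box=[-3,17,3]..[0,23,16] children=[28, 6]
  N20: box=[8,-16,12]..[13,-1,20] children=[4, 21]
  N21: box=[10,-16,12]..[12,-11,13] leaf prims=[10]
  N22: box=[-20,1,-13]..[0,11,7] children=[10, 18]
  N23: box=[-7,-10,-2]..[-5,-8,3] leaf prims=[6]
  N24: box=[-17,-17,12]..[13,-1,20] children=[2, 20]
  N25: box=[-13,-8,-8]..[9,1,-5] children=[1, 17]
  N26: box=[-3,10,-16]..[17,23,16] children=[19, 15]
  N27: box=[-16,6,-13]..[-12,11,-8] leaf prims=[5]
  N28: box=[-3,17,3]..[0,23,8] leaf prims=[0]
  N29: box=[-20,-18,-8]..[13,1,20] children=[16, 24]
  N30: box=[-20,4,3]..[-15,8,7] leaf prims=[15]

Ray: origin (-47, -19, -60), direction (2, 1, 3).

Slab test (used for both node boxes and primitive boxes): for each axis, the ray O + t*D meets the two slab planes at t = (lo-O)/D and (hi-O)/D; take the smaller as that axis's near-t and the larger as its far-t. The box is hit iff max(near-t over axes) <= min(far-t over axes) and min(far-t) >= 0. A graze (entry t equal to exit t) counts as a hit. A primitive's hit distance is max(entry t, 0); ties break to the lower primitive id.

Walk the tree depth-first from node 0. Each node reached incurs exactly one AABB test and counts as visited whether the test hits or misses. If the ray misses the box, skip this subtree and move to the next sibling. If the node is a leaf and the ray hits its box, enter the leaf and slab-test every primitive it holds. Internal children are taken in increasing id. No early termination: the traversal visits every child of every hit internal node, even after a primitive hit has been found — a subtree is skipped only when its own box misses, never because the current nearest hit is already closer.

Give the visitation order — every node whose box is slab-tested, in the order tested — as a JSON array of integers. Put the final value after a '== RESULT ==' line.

Trace the traversal:
N0 x:[27/2,32] y:[1,42] z:[44/3,80/3] -> hit [44/3,80/3], descend [12, 29]
  N12 x:[27/2,32] y:[20,42] z:[44/3,76/3] -> hit [20,76/3], descend [22, 26]
    N22 x:[27/2,47/2] y:[20,30] z:[47/3,67/3] -> hit [20,67/3], descend [10, 18]
      N10 x:[27/2,35/2] y:[23,30] z:[47/3,67/3] -> miss, prune
      N18 x:[35/2,47/2] y:[20,23] z:[16,58/3] -> miss, prune
    N26 x:[22,32] y:[29,42] z:[44/3,76/3] -> miss, prune
  N29 x:[27/2,30] y:[1,20] z:[52/3,80/3] -> hit [52/3,20], descend [16, 24]
    N16 x:[27/2,28] y:[1,20] z:[52/3,21] -> hit [52/3,20], descend [8, 25]
      N8 x:[27/2,21] y:[1,11] z:[55/3,21] -> miss, prune
      N25 x:[17,28] y:[11,20] z:[52/3,55/3] -> hit [52/3,55/3], descend [1, 17]
        N1 x:[17,39/2] y:[19,20] z:[53/3,55/3] -> miss, prune
        N17 x:[55/2,28] y:[11,17] z:[52/3,53/3] -> miss, prune
    N24 x:[15,30] y:[2,18] z:[24,80/3] -> miss, prune

Summary -> nodes [0, 12, 22, 10, 18, 26, 29, 16, 8, 25, 1, 17, 24]; box-tests=13; leaf-entries=0; first=miss

== RESULT ==
[0, 12, 22, 10, 18, 26, 29, 16, 8, 25, 1, 17, 24]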